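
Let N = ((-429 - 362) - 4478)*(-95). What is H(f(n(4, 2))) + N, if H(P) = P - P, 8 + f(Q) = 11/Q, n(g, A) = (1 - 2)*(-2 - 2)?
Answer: 500555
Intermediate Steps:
n(g, A) = 4 (n(g, A) = -1*(-4) = 4)
f(Q) = -8 + 11/Q
H(P) = 0
N = 500555 (N = (-791 - 4478)*(-95) = -5269*(-95) = 500555)
H(f(n(4, 2))) + N = 0 + 500555 = 500555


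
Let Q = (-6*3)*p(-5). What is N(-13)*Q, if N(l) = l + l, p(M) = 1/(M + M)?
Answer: -234/5 ≈ -46.800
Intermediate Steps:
p(M) = 1/(2*M)
N(l) = 2*l
Q = 9/5 (Q = (-6*3)*((½)/(-5)) = -9*(-1)/5 = -18*(-⅒) = 9/5 ≈ 1.8000)
N(-13)*Q = (2*(-13))*(9/5) = -26*9/5 = -234/5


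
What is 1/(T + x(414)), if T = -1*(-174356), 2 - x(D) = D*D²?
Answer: -1/70783586 ≈ -1.4128e-8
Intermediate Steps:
x(D) = 2 - D³ (x(D) = 2 - D*D² = 2 - D³)
T = 174356
1/(T + x(414)) = 1/(174356 + (2 - 1*414³)) = 1/(174356 + (2 - 1*70957944)) = 1/(174356 + (2 - 70957944)) = 1/(174356 - 70957942) = 1/(-70783586) = -1/70783586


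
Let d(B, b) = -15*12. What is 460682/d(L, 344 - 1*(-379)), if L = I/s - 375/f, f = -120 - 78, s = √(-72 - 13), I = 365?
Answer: -230341/90 ≈ -2559.3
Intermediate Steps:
s = I*√85 (s = √(-85) = I*√85 ≈ 9.2195*I)
f = -198
L = 125/66 - 73*I*√85/17 (L = 365/((I*√85)) - 375/(-198) = 365*(-I*√85/85) - 375*(-1/198) = -73*I*√85/17 + 125/66 = 125/66 - 73*I*√85/17 ≈ 1.8939 - 39.59*I)
d(B, b) = -180
460682/d(L, 344 - 1*(-379)) = 460682/(-180) = 460682*(-1/180) = -230341/90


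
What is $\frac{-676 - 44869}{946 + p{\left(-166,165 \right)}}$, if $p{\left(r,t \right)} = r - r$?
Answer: $- \frac{45545}{946} \approx -48.145$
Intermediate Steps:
$p{\left(r,t \right)} = 0$
$\frac{-676 - 44869}{946 + p{\left(-166,165 \right)}} = \frac{-676 - 44869}{946 + 0} = - \frac{45545}{946}$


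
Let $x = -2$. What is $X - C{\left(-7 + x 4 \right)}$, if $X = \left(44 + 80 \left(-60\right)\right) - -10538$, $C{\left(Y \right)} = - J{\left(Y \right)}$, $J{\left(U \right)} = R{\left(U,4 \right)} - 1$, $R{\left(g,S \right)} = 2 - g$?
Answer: $5798$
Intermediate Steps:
$J{\left(U \right)} = 1 - U$ ($J{\left(U \right)} = \left(2 - U\right) - 1 = 1 - U$)
$C{\left(Y \right)} = -1 + Y$ ($C{\left(Y \right)} = - (1 - Y) = -1 + Y$)
$X = 5782$ ($X = \left(44 - 4800\right) + 10538 = -4756 + 10538 = 5782$)
$X - C{\left(-7 + x 4 \right)} = 5782 - \left(-1 - 15\right) = 5782 - -16 = 5782 + 16 = 5798$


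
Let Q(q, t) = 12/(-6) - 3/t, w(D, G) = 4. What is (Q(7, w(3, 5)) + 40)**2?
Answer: 22201/16 ≈ 1387.6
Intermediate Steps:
Q(q, t) = -2 - 3/t (Q(q, t) = 12*(-1/6) - 3/t = -2 - 3/t)
(Q(7, w(3, 5)) + 40)**2 = ((-2 - 3/4) + 40)**2 = (-11/4 + 40)**2 = (149/4)**2 = 22201/16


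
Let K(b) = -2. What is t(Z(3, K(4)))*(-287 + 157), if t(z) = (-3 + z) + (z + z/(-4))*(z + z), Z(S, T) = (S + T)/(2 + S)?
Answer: 1781/5 ≈ 356.20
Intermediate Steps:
Z(S, T) = (S + T)/(2 + S)
t(z) = -3 + z + 3*z²/2 (t(z) = (-3 + z) + (z + z*(-¼))*(2*z) = (-3 + z) + (z - z/4)*(2*z) = (-3 + z) + (3*z/4)*(2*z) = (-3 + z) + 3*z²/2 = -3 + z + 3*z²/2)
t(Z(3, K(4)))*(-287 + 157) = (-3 + (3 - 2)/(2 + 3) + 3*((3 - 2)/(2 + 3))²/2)*(-287 + 157) = (-3 + 1/5 + 3*(1/5)²/2)*(-130) = (-3 + (⅕)*1 + 3*((⅕)*1)²/2)*(-130) = (-3 + ⅕ + 3*(⅕)²/2)*(-130) = (-3 + ⅕ + (3/2)*(1/25))*(-130) = (-3 + ⅕ + 3/50)*(-130) = -137/50*(-130) = 1781/5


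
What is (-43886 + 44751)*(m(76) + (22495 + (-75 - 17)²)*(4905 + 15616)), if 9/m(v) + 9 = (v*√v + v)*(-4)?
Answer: 1268646568511108750/2308549 - 1577760*√19/2308549 ≈ 5.4954e+11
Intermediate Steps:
m(v) = 9/(-9 - 4*v - 4*v^(3/2)) (m(v) = 9/(-9 + (v*√v + v)*(-4)) = 9/(-9 + (v^(3/2) + v)*(-4)) = 9/(-9 + (v + v^(3/2))*(-4)) = 9/(-9 + (-4*v - 4*v^(3/2))) = 9/(-9 - 4*v - 4*v^(3/2)))
(-43886 + 44751)*(m(76) + (22495 + (-75 - 17)²)*(4905 + 15616)) = (-43886 + 44751)*(-9/(9 + 4*76 + 4*76^(3/2)) + (22495 + (-75 - 17)²)*(4905 + 15616)) = 865*(-9/(9 + 304 + 4*(152*√19)) + (22495 + (-92)²)*20521) = 865*(-9/(9 + 304 + 608*√19) + (22495 + 8464)*20521) = 865*(-9/(313 + 608*√19) + 30959*20521) = 865*(-9/(313 + 608*√19) + 635309639) = 865*(635309639 - 9/(313 + 608*√19)) = 549542837735 - 7785/(313 + 608*√19)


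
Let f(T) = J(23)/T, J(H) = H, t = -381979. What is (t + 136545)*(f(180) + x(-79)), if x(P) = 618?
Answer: -13653861571/90 ≈ -1.5171e+8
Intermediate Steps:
f(T) = 23/T
(t + 136545)*(f(180) + x(-79)) = (-381979 + 136545)*(23/180 + 618) = -245434*(23*(1/180) + 618) = -245434*(23/180 + 618) = -245434*111263/180 = -13653861571/90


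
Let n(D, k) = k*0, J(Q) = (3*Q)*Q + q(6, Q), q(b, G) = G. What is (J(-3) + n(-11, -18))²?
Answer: 576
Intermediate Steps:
J(Q) = Q + 3*Q² (J(Q) = (3*Q)*Q + Q = 3*Q² + Q = Q + 3*Q²)
n(D, k) = 0
(J(-3) + n(-11, -18))² = (-3*(1 + 3*(-3)) + 0)² = (-3*(1 - 9) + 0)² = (-3*(-8) + 0)² = (24 + 0)² = 24² = 576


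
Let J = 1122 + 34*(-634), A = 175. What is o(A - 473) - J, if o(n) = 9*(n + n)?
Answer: 15070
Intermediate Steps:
J = -20434 (J = 1122 - 21556 = -20434)
o(n) = 18*n (o(n) = 9*(2*n) = 18*n)
o(A - 473) - J = 18*(175 - 473) - 1*(-20434) = 18*(-298) + 20434 = -5364 + 20434 = 15070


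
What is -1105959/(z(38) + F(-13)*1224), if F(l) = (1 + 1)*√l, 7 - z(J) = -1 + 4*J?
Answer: 368653/180384 + 6267101*I*√13/180384 ≈ 2.0437 + 125.27*I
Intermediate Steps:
z(J) = 8 - 4*J (z(J) = 7 - (-1 + 4*J) = 7 + (1 - 4*J) = 8 - 4*J)
F(l) = 2*√l
-1105959/(z(38) + F(-13)*1224) = -1105959/((8 - 4*38) + (2*√(-13))*1224) = -1105959/((8 - 152) + (2*(I*√13))*1224) = -1105959/(-144 + (2*I*√13)*1224) = -1105959/(-144 + 2448*I*√13)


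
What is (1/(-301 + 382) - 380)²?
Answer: 947346841/6561 ≈ 1.4439e+5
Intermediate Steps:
(1/(-301 + 382) - 380)² = (1/81 - 380)² = (-30779/81)² = 947346841/6561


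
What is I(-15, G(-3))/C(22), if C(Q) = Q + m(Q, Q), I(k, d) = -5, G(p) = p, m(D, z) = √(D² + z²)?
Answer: 5/22 - 5*√2/22 ≈ -0.094139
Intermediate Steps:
C(Q) = Q + √2*√(Q²) (C(Q) = Q + √(Q² + Q²) = Q + √(2*Q²) = Q + √2*√(Q²))
I(-15, G(-3))/C(22) = -5/(22 + √2*√(22²)) = -5/(22 + √2*√484) = -5/(22 + √2*22) = -5/(22 + 22*√2)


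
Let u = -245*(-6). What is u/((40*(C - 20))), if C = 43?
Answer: 147/92 ≈ 1.5978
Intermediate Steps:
u = 1470
u/((40*(C - 20))) = 1470/((40*(43 - 20))) = 1470/((40*23)) = 1470/920 = 1470*(1/920) = 147/92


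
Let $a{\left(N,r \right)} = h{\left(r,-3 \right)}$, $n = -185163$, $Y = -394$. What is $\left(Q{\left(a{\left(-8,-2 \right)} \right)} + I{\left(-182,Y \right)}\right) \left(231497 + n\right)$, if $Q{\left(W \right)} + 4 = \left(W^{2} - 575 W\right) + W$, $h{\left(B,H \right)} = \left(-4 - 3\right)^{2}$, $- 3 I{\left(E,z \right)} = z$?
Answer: $- \frac{3558126862}{3} \approx -1.186 \cdot 10^{9}$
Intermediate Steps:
$I{\left(E,z \right)} = - \frac{z}{3}$
$h{\left(B,H \right)} = 49$ ($h{\left(B,H \right)} = \left(-7\right)^{2} = 49$)
$a{\left(N,r \right)} = 49$
$Q{\left(W \right)} = -4 + W^{2} - 574 W$ ($Q{\left(W \right)} = -4 + \left(\left(W^{2} - 575 W\right) + W\right) = -4 + \left(W^{2} - 574 W\right) = -4 + W^{2} - 574 W$)
$\left(Q{\left(a{\left(-8,-2 \right)} \right)} + I{\left(-182,Y \right)}\right) \left(231497 + n\right) = \left(\left(-4 + 49^{2} - 28126\right) - - \frac{394}{3}\right) \left(231497 - 185163\right) = \left(\left(-4 + 2401 - 28126\right) + \frac{394}{3}\right) 46334 = \left(-25729 + \frac{394}{3}\right) 46334 = \left(- \frac{76793}{3}\right) 46334 = - \frac{3558126862}{3}$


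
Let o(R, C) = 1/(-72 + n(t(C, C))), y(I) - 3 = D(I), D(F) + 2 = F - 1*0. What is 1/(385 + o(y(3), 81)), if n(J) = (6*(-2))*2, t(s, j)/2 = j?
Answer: 96/36959 ≈ 0.0025975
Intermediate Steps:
t(s, j) = 2*j
D(F) = -2 + F (D(F) = -2 + (F - 1*0) = -2 + (F + 0) = -2 + F)
n(J) = -24 (n(J) = -12*2 = -24)
y(I) = 1 + I (y(I) = 3 + (-2 + I) = 1 + I)
o(R, C) = -1/96 (o(R, C) = 1/(-72 - 24) = 1/(-96) = -1/96)
1/(385 + o(y(3), 81)) = 1/(385 - 1/96) = 1/(36959/96) = 96/36959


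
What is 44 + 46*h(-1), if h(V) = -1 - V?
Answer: 44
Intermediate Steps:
44 + 46*h(-1) = 44 + 46*(-1 - 1*(-1)) = 44 + 46*(-1 + 1) = 44 + 46*0 = 44 + 0 = 44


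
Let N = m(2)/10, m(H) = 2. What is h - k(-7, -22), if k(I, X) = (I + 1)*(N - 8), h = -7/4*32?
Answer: -514/5 ≈ -102.80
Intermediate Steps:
h = -56 (h = -7*1/4*32 = -7/4*32 = -56)
N = 1/5 (N = 2/10 = 2*(1/10) = 1/5 ≈ 0.20000)
k(I, X) = -39/5 - 39*I/5 (k(I, X) = (I + 1)*(1/5 - 8) = (1 + I)*(-39/5) = -39/5 - 39*I/5)
h - k(-7, -22) = -56 - (-39/5 - 39/5*(-7)) = -56 - (-39/5 + 273/5) = -56 - 1*234/5 = -56 - 234/5 = -514/5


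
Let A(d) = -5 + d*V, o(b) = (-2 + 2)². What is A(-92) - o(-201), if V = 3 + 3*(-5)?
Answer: 1099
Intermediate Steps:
V = -12 (V = 3 - 15 = -12)
o(b) = 0 (o(b) = 0² = 0)
A(d) = -5 - 12*d (A(d) = -5 + d*(-12) = -5 - 12*d)
A(-92) - o(-201) = (-5 - 12*(-92)) - 1*0 = (-5 + 1104) + 0 = 1099 + 0 = 1099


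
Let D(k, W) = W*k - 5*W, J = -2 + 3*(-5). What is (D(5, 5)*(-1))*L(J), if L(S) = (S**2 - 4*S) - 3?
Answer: 0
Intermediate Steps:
J = -17 (J = -2 - 15 = -17)
D(k, W) = -5*W + W*k
L(S) = -3 + S**2 - 4*S
(D(5, 5)*(-1))*L(J) = ((5*(-5 + 5))*(-1))*(-3 + (-17)**2 - 4*(-17)) = ((5*0)*(-1))*(-3 + 289 + 68) = (0*(-1))*354 = 0*354 = 0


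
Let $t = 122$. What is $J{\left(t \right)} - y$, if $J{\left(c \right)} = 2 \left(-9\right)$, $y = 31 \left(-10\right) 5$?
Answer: $1532$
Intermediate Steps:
$y = -1550$ ($y = \left(-310\right) 5 = -1550$)
$J{\left(c \right)} = -18$
$J{\left(t \right)} - y = -18 - -1550 = -18 + 1550 = 1532$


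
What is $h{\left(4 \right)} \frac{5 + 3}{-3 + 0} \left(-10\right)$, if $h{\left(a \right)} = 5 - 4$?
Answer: $\frac{80}{3} \approx 26.667$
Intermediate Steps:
$h{\left(a \right)} = 1$
$h{\left(4 \right)} \frac{5 + 3}{-3 + 0} \left(-10\right) = 1 \frac{5 + 3}{-3 + 0} \left(-10\right) = 1 \frac{8}{-3} \left(-10\right) = 1 \cdot 8 \left(- \frac{1}{3}\right) \left(-10\right) = 1 \left(- \frac{8}{3}\right) \left(-10\right) = \left(- \frac{8}{3}\right) \left(-10\right) = \frac{80}{3}$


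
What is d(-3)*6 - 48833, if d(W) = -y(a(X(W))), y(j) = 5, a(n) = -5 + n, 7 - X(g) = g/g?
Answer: -48863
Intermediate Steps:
X(g) = 6 (X(g) = 7 - g/g = 7 - 1*1 = 7 - 1 = 6)
d(W) = -5 (d(W) = -1*5 = -5)
d(-3)*6 - 48833 = -5*6 - 48833 = -30 - 48833 = -48863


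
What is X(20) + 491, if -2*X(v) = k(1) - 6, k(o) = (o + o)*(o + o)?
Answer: 492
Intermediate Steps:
k(o) = 4*o² (k(o) = (2*o)*(2*o) = 4*o²)
X(v) = 1 (X(v) = -(4*1² - 6)/2 = -(4*1 - 6)/2 = -(4 - 6)/2 = -½*(-2) = 1)
X(20) + 491 = 1 + 491 = 492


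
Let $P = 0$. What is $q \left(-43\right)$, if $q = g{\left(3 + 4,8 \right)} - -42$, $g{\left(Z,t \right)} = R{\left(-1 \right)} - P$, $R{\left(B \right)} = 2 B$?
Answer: $-1720$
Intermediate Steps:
$g{\left(Z,t \right)} = -2$ ($g{\left(Z,t \right)} = 2 \left(-1\right) - 0 = -2 + 0 = -2$)
$q = 40$ ($q = -2 - -42 = -2 + 42 = 40$)
$q \left(-43\right) = 40 \left(-43\right) = -1720$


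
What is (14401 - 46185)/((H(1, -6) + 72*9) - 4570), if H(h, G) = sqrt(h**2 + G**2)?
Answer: 3369104/415731 + 31784*sqrt(37)/15382047 ≈ 8.1166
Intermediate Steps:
H(h, G) = sqrt(G**2 + h**2)
(14401 - 46185)/((H(1, -6) + 72*9) - 4570) = (14401 - 46185)/((sqrt((-6)**2 + 1**2) + 72*9) - 4570) = -31784/((sqrt(36 + 1) + 648) - 4570) = -31784/((sqrt(37) + 648) - 4570) = -31784/((648 + sqrt(37)) - 4570) = -31784/(-3922 + sqrt(37))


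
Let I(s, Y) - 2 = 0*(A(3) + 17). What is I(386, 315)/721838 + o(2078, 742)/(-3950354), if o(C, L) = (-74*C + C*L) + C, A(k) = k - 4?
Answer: -250869573452/712878907663 ≈ -0.35191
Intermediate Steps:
A(k) = -4 + k
I(s, Y) = 2 (I(s, Y) = 2 + 0*((-4 + 3) + 17) = 2 + 0*(-1 + 17) = 2 + 0*16 = 2 + 0 = 2)
o(C, L) = -73*C + C*L
I(386, 315)/721838 + o(2078, 742)/(-3950354) = 2/721838 + (2078*(-73 + 742))/(-3950354) = 2*(1/721838) + (2078*669)*(-1/3950354) = 1/360919 + 1390182*(-1/3950354) = 1/360919 - 695091/1975177 = -250869573452/712878907663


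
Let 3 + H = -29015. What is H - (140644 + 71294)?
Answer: -240956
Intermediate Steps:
H = -29018 (H = -3 - 29015 = -29018)
H - (140644 + 71294) = -29018 - (140644 + 71294) = -29018 - 1*211938 = -29018 - 211938 = -240956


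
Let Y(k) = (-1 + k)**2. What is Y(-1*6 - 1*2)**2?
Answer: 6561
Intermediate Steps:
Y(-1*6 - 1*2)**2 = ((-1 + (-1*6 - 1*2))**2)**2 = ((-1 + (-6 - 2))**2)**2 = ((-1 - 8)**2)**2 = ((-9)**2)**2 = 81**2 = 6561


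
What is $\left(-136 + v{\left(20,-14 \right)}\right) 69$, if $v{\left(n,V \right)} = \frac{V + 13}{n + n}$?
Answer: $- \frac{375429}{40} \approx -9385.7$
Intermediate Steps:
$v{\left(n,V \right)} = \frac{13 + V}{2 n}$
$\left(-136 + v{\left(20,-14 \right)}\right) 69 = \left(-136 + \frac{13 - 14}{2 \cdot 20}\right) 69 = \left(-136 + \frac{1}{2} \cdot \frac{1}{20} \left(-1\right)\right) 69 = \left(-136 - \frac{1}{40}\right) 69 = \left(- \frac{5441}{40}\right) 69 = - \frac{375429}{40}$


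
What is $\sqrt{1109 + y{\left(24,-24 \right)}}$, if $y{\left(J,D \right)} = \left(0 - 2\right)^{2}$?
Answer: $\sqrt{1113} \approx 33.362$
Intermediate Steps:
$y{\left(J,D \right)} = 4$ ($y{\left(J,D \right)} = \left(-2\right)^{2} = 4$)
$\sqrt{1109 + y{\left(24,-24 \right)}} = \sqrt{1109 + 4} = \sqrt{1113}$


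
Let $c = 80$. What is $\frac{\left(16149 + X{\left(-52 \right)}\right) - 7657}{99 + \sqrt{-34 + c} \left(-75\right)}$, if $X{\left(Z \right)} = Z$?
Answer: $- \frac{92840}{27661} - \frac{211000 \sqrt{46}}{82983} \approx -20.602$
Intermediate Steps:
$\frac{\left(16149 + X{\left(-52 \right)}\right) - 7657}{99 + \sqrt{-34 + c} \left(-75\right)} = \frac{\left(16149 - 52\right) - 7657}{99 + \sqrt{-34 + 80} \left(-75\right)} = \frac{16097 - 7657}{99 + \sqrt{46} \left(-75\right)} = \frac{8440}{99 - 75 \sqrt{46}}$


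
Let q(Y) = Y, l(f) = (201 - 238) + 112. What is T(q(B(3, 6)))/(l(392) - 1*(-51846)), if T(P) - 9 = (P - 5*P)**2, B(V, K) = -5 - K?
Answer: 1945/51921 ≈ 0.037461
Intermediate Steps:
l(f) = 75 (l(f) = -37 + 112 = 75)
T(P) = 9 + 16*P**2 (T(P) = 9 + (P - 5*P)**2 = 9 + (-4*P)**2 = 9 + 16*P**2)
T(q(B(3, 6)))/(l(392) - 1*(-51846)) = (9 + 16*(-5 - 1*6)**2)/(75 - 1*(-51846)) = (9 + 16*(-5 - 6)**2)/(75 + 51846) = (9 + 16*(-11)**2)/51921 = (9 + 16*121)*(1/51921) = (9 + 1936)*(1/51921) = 1945*(1/51921) = 1945/51921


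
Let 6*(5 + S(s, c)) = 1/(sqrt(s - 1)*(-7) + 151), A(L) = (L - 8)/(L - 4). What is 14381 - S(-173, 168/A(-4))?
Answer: 2704021181/187962 - 7*I*sqrt(174)/187962 ≈ 14386.0 - 0.00049125*I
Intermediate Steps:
A(L) = (-8 + L)/(-4 + L)
S(s, c) = -5 + 1/(6*(151 - 7*sqrt(-1 + s))) (S(s, c) = -5 + 1/(6*(sqrt(s - 1)*(-7) + 151)) = -5 + 1/(6*(sqrt(-1 + s)*(-7) + 151)) = -5 + 1/(6*(-7*sqrt(-1 + s) + 151)) = -5 + 1/(6*(151 - 7*sqrt(-1 + s))))
14381 - S(-173, 168/A(-4)) = 14381 - 7*(647 - 30*sqrt(-1 - 173))/(6*(-151 + 7*sqrt(-1 - 173))) = 14381 - 7*(647 - 30*I*sqrt(174))/(6*(-151 + 7*sqrt(-174))) = 14381 - 7*(647 - 30*I*sqrt(174))/(6*(-151 + 7*(I*sqrt(174)))) = 14381 - 7*(647 - 30*I*sqrt(174))/(6*(-151 + 7*I*sqrt(174)))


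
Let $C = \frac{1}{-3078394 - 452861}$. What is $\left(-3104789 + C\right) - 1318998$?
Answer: $- \frac{15621519962686}{3531255} \approx -4.4238 \cdot 10^{6}$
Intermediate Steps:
$C = - \frac{1}{3531255}$ ($C = \frac{1}{-3531255} = - \frac{1}{3531255} \approx -2.8319 \cdot 10^{-7}$)
$\left(-3104789 + C\right) - 1318998 = \left(-3104789 - \frac{1}{3531255}\right) - 1318998 = - \frac{10963801680196}{3531255} - 1318998 = - \frac{15621519962686}{3531255}$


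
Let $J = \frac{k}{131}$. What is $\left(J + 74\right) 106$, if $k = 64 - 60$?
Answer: $\frac{1027988}{131} \approx 7847.2$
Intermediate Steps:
$k = 4$ ($k = 64 - 60 = 4$)
$J = \frac{4}{131} \approx 0.030534$
$\left(J + 74\right) 106 = \left(\frac{4}{131} + 74\right) 106 = \frac{9698}{131} \cdot 106 = \frac{1027988}{131}$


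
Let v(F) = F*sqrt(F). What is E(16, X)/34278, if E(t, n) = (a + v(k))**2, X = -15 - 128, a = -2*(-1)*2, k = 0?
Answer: 8/17139 ≈ 0.00046677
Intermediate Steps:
a = 4 (a = 2*2 = 4)
X = -143
v(F) = F**(3/2)
E(t, n) = 16 (E(t, n) = (4 + 0**(3/2))**2 = (4 + 0)**2 = 4**2 = 16)
E(16, X)/34278 = 16/34278 = 16*(1/34278) = 8/17139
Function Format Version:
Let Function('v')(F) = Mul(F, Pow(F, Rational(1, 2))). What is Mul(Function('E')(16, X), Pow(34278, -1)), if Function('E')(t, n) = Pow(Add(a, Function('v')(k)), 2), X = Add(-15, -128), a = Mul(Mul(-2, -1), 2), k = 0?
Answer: Rational(8, 17139) ≈ 0.00046677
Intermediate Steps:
a = 4 (a = Mul(2, 2) = 4)
X = -143
Function('v')(F) = Pow(F, Rational(3, 2))
Function('E')(t, n) = 16 (Function('E')(t, n) = Pow(Add(4, Pow(0, Rational(3, 2))), 2) = Pow(Add(4, 0), 2) = Pow(4, 2) = 16)
Mul(Function('E')(16, X), Pow(34278, -1)) = Mul(16, Pow(34278, -1)) = Mul(16, Rational(1, 34278)) = Rational(8, 17139)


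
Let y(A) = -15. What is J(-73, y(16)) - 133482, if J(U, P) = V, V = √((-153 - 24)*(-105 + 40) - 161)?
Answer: -133482 + 4*√709 ≈ -1.3338e+5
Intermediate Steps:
V = 4*√709 (V = √(-177*(-65) - 161) = √(11505 - 161) = √11344 = 4*√709 ≈ 106.51)
J(U, P) = 4*√709
J(-73, y(16)) - 133482 = 4*√709 - 133482 = -133482 + 4*√709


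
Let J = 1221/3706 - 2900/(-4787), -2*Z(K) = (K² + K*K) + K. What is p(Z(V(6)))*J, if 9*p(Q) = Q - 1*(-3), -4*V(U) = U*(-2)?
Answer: -82961635/106443732 ≈ -0.77939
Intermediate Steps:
V(U) = U/2 (V(U) = -U*(-2)/4 = -(-1)*U/2 = U/2)
Z(K) = -K² - K/2 (Z(K) = -((K² + K*K) + K)/2 = -((K² + K²) + K)/2 = -(2*K² + K)/2 = -(K + 2*K²)/2 = -K² - K/2)
J = 16592327/17740622 (J = 1221*(1/3706) - 2900*(-1/4787) = 1221/3706 + 2900/4787 = 16592327/17740622 ≈ 0.93527)
p(Q) = ⅓ + Q/9 (p(Q) = (Q - 1*(-3))/9 = (Q + 3)/9 = (3 + Q)/9 = ⅓ + Q/9)
p(Z(V(6)))*J = (⅓ + (-(½)*6*(½ + (½)*6))/9)*(16592327/17740622) = (⅓ + (-1*3*(½ + 3))/9)*(16592327/17740622) = (⅓ + (-1*3*7/2)/9)*(16592327/17740622) = (⅓ + (⅑)*(-21/2))*(16592327/17740622) = (⅓ - 7/6)*(16592327/17740622) = -⅚*16592327/17740622 = -82961635/106443732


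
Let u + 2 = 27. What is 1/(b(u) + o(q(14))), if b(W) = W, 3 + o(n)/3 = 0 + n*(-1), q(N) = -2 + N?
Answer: -1/20 ≈ -0.050000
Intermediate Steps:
u = 25 (u = -2 + 27 = 25)
o(n) = -9 - 3*n (o(n) = -9 + 3*(0 + n*(-1)) = -9 + 3*(0 - n) = -9 + 3*(-n) = -9 - 3*n)
1/(b(u) + o(q(14))) = 1/(25 + (-9 - 3*(-2 + 14))) = 1/(25 + (-9 - 3*12)) = 1/(25 + (-9 - 36)) = 1/(25 - 45) = 1/(-20) = -1/20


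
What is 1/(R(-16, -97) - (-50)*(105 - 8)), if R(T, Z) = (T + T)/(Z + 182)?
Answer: 85/412218 ≈ 0.00020620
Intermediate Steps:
R(T, Z) = 2*T/(182 + Z) (R(T, Z) = (2*T)/(182 + Z) = 2*T/(182 + Z))
1/(R(-16, -97) - (-50)*(105 - 8)) = 1/(2*(-16)/(182 - 97) - (-50)*(105 - 8)) = 1/(2*(-16)/85 - (-50)*97) = 1/(2*(-16)*(1/85) - 1*(-4850)) = 1/(-32/85 + 4850) = 1/(412218/85) = 85/412218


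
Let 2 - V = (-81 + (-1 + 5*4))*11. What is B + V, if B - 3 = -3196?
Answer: -2509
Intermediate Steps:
B = -3193 (B = 3 - 3196 = -3193)
V = 684 (V = 2 - (-81 + (-1 + 5*4))*11 = 2 - (-81 + (-1 + 20))*11 = 2 - (-81 + 19)*11 = 2 - (-62)*11 = 2 - 1*(-682) = 2 + 682 = 684)
B + V = -3193 + 684 = -2509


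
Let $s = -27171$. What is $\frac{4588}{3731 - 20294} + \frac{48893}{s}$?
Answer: $- \frac{311491769}{150011091} \approx -2.0765$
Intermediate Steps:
$\frac{4588}{3731 - 20294} + \frac{48893}{s} = \frac{4588}{3731 - 20294} + \frac{48893}{-27171} = \frac{4588}{-16563} + 48893 \left(- \frac{1}{27171}\right) = 4588 \left(- \frac{1}{16563}\right) - \frac{48893}{27171} = - \frac{4588}{16563} - \frac{48893}{27171} = - \frac{311491769}{150011091}$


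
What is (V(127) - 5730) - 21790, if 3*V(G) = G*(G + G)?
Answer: -50302/3 ≈ -16767.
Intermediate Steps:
V(G) = 2*G²/3 (V(G) = (G*(G + G))/3 = (G*(2*G))/3 = (2*G²)/3 = 2*G²/3)
(V(127) - 5730) - 21790 = ((⅔)*127² - 5730) - 21790 = ((⅔)*16129 - 5730) - 21790 = (32258/3 - 5730) - 21790 = 15068/3 - 21790 = -50302/3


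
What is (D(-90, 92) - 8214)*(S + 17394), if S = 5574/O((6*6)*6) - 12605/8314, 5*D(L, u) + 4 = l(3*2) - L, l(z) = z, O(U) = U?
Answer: -53408304445139/374130 ≈ -1.4275e+8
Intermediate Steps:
D(L, u) = 2/5 - L/5 (D(L, u) = -4/5 + (3*2 - L)/5 = -4/5 + (6 - L)/5 = -4/5 + (6/5 - L/5) = 2/5 - L/5)
S = 3634963/149652 (S = 5574/(((6*6)*6)) - 12605/8314 = 5574/((36*6)) - 12605*1/8314 = 5574/216 - 12605/8314 = 5574*(1/216) - 12605/8314 = 929/36 - 12605/8314 = 3634963/149652 ≈ 24.289)
(D(-90, 92) - 8214)*(S + 17394) = ((2/5 - 1/5*(-90)) - 8214)*(3634963/149652 + 17394) = ((2/5 + 18) - 8214)*(2606681851/149652) = (92/5 - 8214)*(2606681851/149652) = -40978/5*2606681851/149652 = -53408304445139/374130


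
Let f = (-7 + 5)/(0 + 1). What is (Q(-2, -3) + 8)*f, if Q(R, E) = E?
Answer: -10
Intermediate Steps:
f = -2 (f = -2/1 = -2*1 = -2)
(Q(-2, -3) + 8)*f = (-3 + 8)*(-2) = 5*(-2) = -10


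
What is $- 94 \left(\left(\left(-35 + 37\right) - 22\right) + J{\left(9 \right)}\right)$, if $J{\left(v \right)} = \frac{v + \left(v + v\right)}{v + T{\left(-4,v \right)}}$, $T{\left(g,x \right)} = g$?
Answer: $\frac{6862}{5} \approx 1372.4$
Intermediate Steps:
$J{\left(v \right)} = \frac{3 v}{-4 + v}$ ($J{\left(v \right)} = \frac{v + \left(v + v\right)}{v - 4} = \frac{v + 2 v}{-4 + v} = \frac{3 v}{-4 + v}$)
$- 94 \left(\left(\left(-35 + 37\right) - 22\right) + J{\left(9 \right)}\right) = - 94 \left(\left(\left(-35 + 37\right) - 22\right) + 3 \cdot 9 \frac{1}{-4 + 9}\right) = - 94 \left(\left(2 - 22\right) + 3 \cdot 9 \cdot \frac{1}{5}\right) = - 94 \left(-20 + 3 \cdot 9 \cdot \frac{1}{5}\right) = - 94 \left(-20 + \frac{27}{5}\right) = \left(-94\right) \left(- \frac{73}{5}\right) = \frac{6862}{5}$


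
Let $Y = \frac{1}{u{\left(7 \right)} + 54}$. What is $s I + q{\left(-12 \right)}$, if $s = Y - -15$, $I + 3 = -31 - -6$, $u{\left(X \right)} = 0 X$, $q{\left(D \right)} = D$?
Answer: $- \frac{11678}{27} \approx -432.52$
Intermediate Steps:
$u{\left(X \right)} = 0$
$Y = \frac{1}{54}$ ($Y = \frac{1}{0 + 54} = \frac{1}{54} \approx 0.018519$)
$I = -28$ ($I = -3 - 25 = -28$)
$s = \frac{811}{54}$ ($s = \frac{1}{54} - -15 = \frac{1}{54} + 15 = \frac{811}{54} \approx 15.019$)
$s I + q{\left(-12 \right)} = \frac{811}{54} \left(-28\right) - 12 = - \frac{11354}{27} - 12 = - \frac{11678}{27}$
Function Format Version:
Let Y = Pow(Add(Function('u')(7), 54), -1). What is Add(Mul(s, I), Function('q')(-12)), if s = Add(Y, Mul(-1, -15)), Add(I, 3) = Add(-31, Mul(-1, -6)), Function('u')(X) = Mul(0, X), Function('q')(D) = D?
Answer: Rational(-11678, 27) ≈ -432.52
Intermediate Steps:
Function('u')(X) = 0
Y = Rational(1, 54) (Y = Pow(Add(0, 54), -1) = Pow(54, -1) = Rational(1, 54) ≈ 0.018519)
I = -28 (I = Add(-3, Add(-31, Mul(-1, -6))) = Add(-3, Add(-31, 6)) = Add(-3, -25) = -28)
s = Rational(811, 54) (s = Add(Rational(1, 54), Mul(-1, -15)) = Add(Rational(1, 54), 15) = Rational(811, 54) ≈ 15.019)
Add(Mul(s, I), Function('q')(-12)) = Add(Mul(Rational(811, 54), -28), -12) = Add(Rational(-11354, 27), -12) = Rational(-11678, 27)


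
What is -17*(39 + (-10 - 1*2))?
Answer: -459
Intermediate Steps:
-17*(39 + (-10 - 1*2)) = -17*(39 + (-10 - 2)) = -17*(39 - 12) = -17*27 = -459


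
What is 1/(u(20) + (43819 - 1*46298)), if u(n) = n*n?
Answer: -1/2079 ≈ -0.00048100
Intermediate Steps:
u(n) = n²
1/(u(20) + (43819 - 1*46298)) = 1/(20² + (43819 - 1*46298)) = 1/(400 + (43819 - 46298)) = 1/(400 - 2479) = 1/(-2079) = -1/2079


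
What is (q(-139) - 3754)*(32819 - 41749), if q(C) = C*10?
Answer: 45935920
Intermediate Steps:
q(C) = 10*C
(q(-139) - 3754)*(32819 - 41749) = (10*(-139) - 3754)*(32819 - 41749) = (-1390 - 3754)*(-8930) = -5144*(-8930) = 45935920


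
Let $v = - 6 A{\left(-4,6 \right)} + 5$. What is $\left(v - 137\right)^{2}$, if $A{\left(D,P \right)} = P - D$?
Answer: $36864$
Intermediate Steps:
$v = -55$ ($v = - 6 \left(6 - -4\right) + 5 = - 6 \left(6 + 4\right) + 5 = \left(-6\right) 10 + 5 = -60 + 5 = -55$)
$\left(v - 137\right)^{2} = \left(-55 - 137\right)^{2} = \left(-192\right)^{2} = 36864$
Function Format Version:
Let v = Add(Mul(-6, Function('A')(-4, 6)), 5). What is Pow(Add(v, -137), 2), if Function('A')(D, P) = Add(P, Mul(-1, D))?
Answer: 36864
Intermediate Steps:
v = -55 (v = Add(Mul(-6, Add(6, Mul(-1, -4))), 5) = Add(Mul(-6, Add(6, 4)), 5) = Add(Mul(-6, 10), 5) = Add(-60, 5) = -55)
Pow(Add(v, -137), 2) = Pow(Add(-55, -137), 2) = Pow(-192, 2) = 36864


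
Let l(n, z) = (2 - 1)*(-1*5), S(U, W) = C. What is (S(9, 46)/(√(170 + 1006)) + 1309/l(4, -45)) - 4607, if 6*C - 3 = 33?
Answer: -24344/5 + √6/14 ≈ -4868.6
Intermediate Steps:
C = 6 (C = ½ + (⅙)*33 = ½ + 11/2 = 6)
S(U, W) = 6
l(n, z) = -5 (l(n, z) = 1*(-5) = -5)
(S(9, 46)/(√(170 + 1006)) + 1309/l(4, -45)) - 4607 = (6/(√(170 + 1006)) + 1309/(-5)) - 4607 = (6/(√1176) + 1309*(-⅕)) - 4607 = (6/((14*√6)) - 1309/5) - 4607 = (6*(√6/84) - 1309/5) - 4607 = (√6/14 - 1309/5) - 4607 = (-1309/5 + √6/14) - 4607 = -24344/5 + √6/14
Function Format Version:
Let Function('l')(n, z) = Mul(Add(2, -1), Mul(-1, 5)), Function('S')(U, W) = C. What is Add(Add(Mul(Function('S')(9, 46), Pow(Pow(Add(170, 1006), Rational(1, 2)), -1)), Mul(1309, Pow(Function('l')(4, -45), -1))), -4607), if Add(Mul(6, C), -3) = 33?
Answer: Add(Rational(-24344, 5), Mul(Rational(1, 14), Pow(6, Rational(1, 2)))) ≈ -4868.6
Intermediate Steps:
C = 6 (C = Add(Rational(1, 2), Mul(Rational(1, 6), 33)) = Add(Rational(1, 2), Rational(11, 2)) = 6)
Function('S')(U, W) = 6
Function('l')(n, z) = -5 (Function('l')(n, z) = Mul(1, -5) = -5)
Add(Add(Mul(Function('S')(9, 46), Pow(Pow(Add(170, 1006), Rational(1, 2)), -1)), Mul(1309, Pow(Function('l')(4, -45), -1))), -4607) = Add(Add(Mul(6, Pow(Pow(Add(170, 1006), Rational(1, 2)), -1)), Mul(1309, Pow(-5, -1))), -4607) = Add(Add(Mul(6, Pow(Pow(1176, Rational(1, 2)), -1)), Mul(1309, Rational(-1, 5))), -4607) = Add(Add(Mul(6, Pow(Mul(14, Pow(6, Rational(1, 2))), -1)), Rational(-1309, 5)), -4607) = Add(Add(Mul(6, Mul(Rational(1, 84), Pow(6, Rational(1, 2)))), Rational(-1309, 5)), -4607) = Add(Add(Mul(Rational(1, 14), Pow(6, Rational(1, 2))), Rational(-1309, 5)), -4607) = Add(Add(Rational(-1309, 5), Mul(Rational(1, 14), Pow(6, Rational(1, 2)))), -4607) = Add(Rational(-24344, 5), Mul(Rational(1, 14), Pow(6, Rational(1, 2))))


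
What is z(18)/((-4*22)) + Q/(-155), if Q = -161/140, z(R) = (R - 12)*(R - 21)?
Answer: 1807/8525 ≈ 0.21196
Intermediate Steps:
z(R) = (-21 + R)*(-12 + R) (z(R) = (-12 + R)*(-21 + R) = (-21 + R)*(-12 + R))
Q = -23/20 (Q = -161*1/140 = -23/20 ≈ -1.1500)
z(18)/((-4*22)) + Q/(-155) = (252 + 18² - 33*18)/((-4*22)) - 23/20/(-155) = (252 + 324 - 594)/(-88) - 23/20*(-1/155) = -18*(-1/88) + 23/3100 = 9/44 + 23/3100 = 1807/8525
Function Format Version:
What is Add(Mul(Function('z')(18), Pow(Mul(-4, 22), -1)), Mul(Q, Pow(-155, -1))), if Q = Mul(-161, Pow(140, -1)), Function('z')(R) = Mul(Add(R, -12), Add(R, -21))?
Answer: Rational(1807, 8525) ≈ 0.21196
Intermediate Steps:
Function('z')(R) = Mul(Add(-21, R), Add(-12, R)) (Function('z')(R) = Mul(Add(-12, R), Add(-21, R)) = Mul(Add(-21, R), Add(-12, R)))
Q = Rational(-23, 20) (Q = Mul(-161, Rational(1, 140)) = Rational(-23, 20) ≈ -1.1500)
Add(Mul(Function('z')(18), Pow(Mul(-4, 22), -1)), Mul(Q, Pow(-155, -1))) = Add(Mul(Add(252, Pow(18, 2), Mul(-33, 18)), Pow(Mul(-4, 22), -1)), Mul(Rational(-23, 20), Pow(-155, -1))) = Add(Mul(Add(252, 324, -594), Pow(-88, -1)), Mul(Rational(-23, 20), Rational(-1, 155))) = Add(Mul(-18, Rational(-1, 88)), Rational(23, 3100)) = Add(Rational(9, 44), Rational(23, 3100)) = Rational(1807, 8525)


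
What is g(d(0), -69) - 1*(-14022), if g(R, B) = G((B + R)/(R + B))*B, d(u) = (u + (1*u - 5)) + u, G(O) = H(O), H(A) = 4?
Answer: 13746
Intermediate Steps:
G(O) = 4
d(u) = -5 + 3*u (d(u) = (u + (u - 5)) + u = (u + (-5 + u)) + u = (-5 + 2*u) + u = -5 + 3*u)
g(R, B) = 4*B
g(d(0), -69) - 1*(-14022) = 4*(-69) - 1*(-14022) = -276 + 14022 = 13746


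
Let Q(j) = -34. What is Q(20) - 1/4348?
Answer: -147833/4348 ≈ -34.000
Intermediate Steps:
Q(20) - 1/4348 = -34 - 1/4348 = -147833/4348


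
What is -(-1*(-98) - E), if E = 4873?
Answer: 4775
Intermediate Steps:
-(-1*(-98) - E) = -(-1*(-98) - 1*4873) = -(98 - 4873) = -1*(-4775) = 4775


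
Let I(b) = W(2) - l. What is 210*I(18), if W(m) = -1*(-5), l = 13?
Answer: -1680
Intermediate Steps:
W(m) = 5
I(b) = -8 (I(b) = 5 - 1*13 = 5 - 13 = -8)
210*I(18) = 210*(-8) = -1680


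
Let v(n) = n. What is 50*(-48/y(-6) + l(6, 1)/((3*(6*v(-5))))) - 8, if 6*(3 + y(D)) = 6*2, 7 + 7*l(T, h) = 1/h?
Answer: 50242/21 ≈ 2392.5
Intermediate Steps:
l(T, h) = -1 + 1/(7*h)
y(D) = -1 (y(D) = -3 + (6*2)/6 = -3 + (⅙)*12 = -3 + 2 = -1)
50*(-48/y(-6) + l(6, 1)/((3*(6*v(-5))))) - 8 = 50*(-48/(-1) + ((⅐ - 1*1)/1)/((3*(6*(-5))))) - 8 = 50*(-48*(-1) + (1*(⅐ - 1))/((3*(-30)))) - 8 = 50*(48 + (1*(-6/7))/(-90)) - 8 = 50*(48 - 6/7*(-1/90)) - 8 = 50*(48 + 1/105) - 8 = 50*(5041/105) - 8 = 50410/21 - 8 = 50242/21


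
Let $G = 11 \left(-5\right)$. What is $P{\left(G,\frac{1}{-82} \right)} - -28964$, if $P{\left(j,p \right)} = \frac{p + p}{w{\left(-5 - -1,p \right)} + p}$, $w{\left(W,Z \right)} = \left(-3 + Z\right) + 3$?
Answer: $28965$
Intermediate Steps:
$G = -55$
$w{\left(W,Z \right)} = Z$
$P{\left(j,p \right)} = 1$ ($P{\left(j,p \right)} = \frac{p + p}{p + p} = \frac{2 p}{2 p} = 2 p \frac{1}{2 p} = 1$)
$P{\left(G,\frac{1}{-82} \right)} - -28964 = 1 - -28964 = 1 + 28964 = 28965$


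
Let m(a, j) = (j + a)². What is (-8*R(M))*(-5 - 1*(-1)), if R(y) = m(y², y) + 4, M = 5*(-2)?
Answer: 259328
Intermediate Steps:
m(a, j) = (a + j)²
M = -10
R(y) = 4 + (y + y²)² (R(y) = (y² + y)² + 4 = (y + y²)² + 4 = 4 + (y + y²)²)
(-8*R(M))*(-5 - 1*(-1)) = (-8*(4 + (-10)²*(1 - 10)²))*(-5 - 1*(-1)) = (-8*(4 + 100*(-9)²))*(-5 + 1) = -8*(4 + 100*81)*(-4) = -8*(4 + 8100)*(-4) = -8*8104*(-4) = -64832*(-4) = 259328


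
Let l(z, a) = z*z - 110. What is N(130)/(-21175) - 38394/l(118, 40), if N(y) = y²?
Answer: -20928991/5850229 ≈ -3.5775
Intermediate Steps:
l(z, a) = -110 + z² (l(z, a) = z² - 110 = -110 + z²)
N(130)/(-21175) - 38394/l(118, 40) = 130²/(-21175) - 38394/(-110 + 118²) = 16900*(-1/21175) - 38394/(-110 + 13924) = -676/847 - 38394/13814 = -676/847 - 38394*1/13814 = -676/847 - 19197/6907 = -20928991/5850229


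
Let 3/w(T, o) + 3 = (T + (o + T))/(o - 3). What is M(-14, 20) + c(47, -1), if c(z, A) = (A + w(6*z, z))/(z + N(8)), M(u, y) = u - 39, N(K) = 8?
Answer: -1396632/26345 ≈ -53.013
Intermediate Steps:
w(T, o) = 3/(-3 + (o + 2*T)/(-3 + o)) (w(T, o) = 3/(-3 + (T + (o + T))/(o - 3)) = 3/(-3 + (T + (T + o))/(-3 + o)) = 3/(-3 + (o + 2*T)/(-3 + o)))
M(u, y) = -39 + u
c(z, A) = (A + 3*(-3 + z)/(9 + 10*z))/(8 + z) (c(z, A) = (A + 3*(-3 + z)/(9 - 2*z + 2*(6*z)))/(z + 8) = (A + 3*(-3 + z)/(9 - 2*z + 12*z))/(8 + z) = (A + 3*(-3 + z)/(9 + 10*z))/(8 + z))
M(-14, 20) + c(47, -1) = (-39 - 14) + (-9 + 3*47 - (9 + 10*47))/((8 + 47)*(9 + 10*47)) = -53 + (-9 + 141 - (9 + 470))/(55*(9 + 470)) = -53 + (1/55)*(-9 + 141 - 1*479)/479 = -53 + (1/55)*(1/479)*(-9 + 141 - 479) = -53 + (1/55)*(1/479)*(-347) = -53 - 347/26345 = -1396632/26345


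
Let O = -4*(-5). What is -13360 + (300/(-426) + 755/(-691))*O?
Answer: -657218060/49061 ≈ -13396.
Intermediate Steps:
O = 20
-13360 + (300/(-426) + 755/(-691))*O = -13360 + (300/(-426) + 755/(-691))*20 = -13360 + (300*(-1/426) + 755*(-1/691))*20 = -13360 + (-50/71 - 755/691)*20 = -13360 - 88155/49061*20 = -13360 - 1763100/49061 = -657218060/49061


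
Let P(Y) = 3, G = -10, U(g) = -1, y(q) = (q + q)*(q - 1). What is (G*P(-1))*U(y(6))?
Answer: 30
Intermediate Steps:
y(q) = 2*q*(-1 + q) (y(q) = (2*q)*(-1 + q) = 2*q*(-1 + q))
(G*P(-1))*U(y(6)) = -10*3*(-1) = -30*(-1) = 30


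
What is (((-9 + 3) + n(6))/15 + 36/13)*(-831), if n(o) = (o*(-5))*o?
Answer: 520206/65 ≈ 8003.2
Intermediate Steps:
n(o) = -5*o**2 (n(o) = (-5*o)*o = -5*o**2)
(((-9 + 3) + n(6))/15 + 36/13)*(-831) = (((-9 + 3) - 5*6**2)/15 + 36/13)*(-831) = ((-6 - 5*36)*(1/15) + 36*(1/13))*(-831) = ((-6 - 180)*(1/15) + 36/13)*(-831) = (-186*1/15 + 36/13)*(-831) = (-62/5 + 36/13)*(-831) = -626/65*(-831) = 520206/65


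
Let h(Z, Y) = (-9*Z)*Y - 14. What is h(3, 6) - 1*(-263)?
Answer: 87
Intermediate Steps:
h(Z, Y) = -14 - 9*Y*Z (h(Z, Y) = -9*Y*Z - 14 = -14 - 9*Y*Z)
h(3, 6) - 1*(-263) = (-14 - 9*6*3) - 1*(-263) = (-14 - 162) + 263 = -176 + 263 = 87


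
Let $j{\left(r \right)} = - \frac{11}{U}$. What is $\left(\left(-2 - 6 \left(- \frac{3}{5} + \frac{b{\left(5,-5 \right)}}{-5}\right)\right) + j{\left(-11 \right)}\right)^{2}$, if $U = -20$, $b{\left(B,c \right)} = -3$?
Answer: $\frac{841}{400} \approx 2.1025$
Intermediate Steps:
$j{\left(r \right)} = \frac{11}{20}$ ($j{\left(r \right)} = - \frac{11}{-20} = \left(-11\right) \left(- \frac{1}{20}\right) = \frac{11}{20}$)
$\left(\left(-2 - 6 \left(- \frac{3}{5} + \frac{b{\left(5,-5 \right)}}{-5}\right)\right) + j{\left(-11 \right)}\right)^{2} = \left(\left(-2 - 6 \left(- \frac{3}{5} - \frac{3}{-5}\right)\right) + \frac{11}{20}\right)^{2} = \left(\left(-2 - 6 \left(\left(-3\right) \frac{1}{5} - - \frac{3}{5}\right)\right) + \frac{11}{20}\right)^{2} = \left(\left(-2 - 6 \left(- \frac{3}{5} + \frac{3}{5}\right)\right) + \frac{11}{20}\right)^{2} = \left(\left(-2 - 0\right) + \frac{11}{20}\right)^{2} = \left(\left(-2 + 0\right) + \frac{11}{20}\right)^{2} = \left(-2 + \frac{11}{20}\right)^{2} = \left(- \frac{29}{20}\right)^{2} = \frac{841}{400}$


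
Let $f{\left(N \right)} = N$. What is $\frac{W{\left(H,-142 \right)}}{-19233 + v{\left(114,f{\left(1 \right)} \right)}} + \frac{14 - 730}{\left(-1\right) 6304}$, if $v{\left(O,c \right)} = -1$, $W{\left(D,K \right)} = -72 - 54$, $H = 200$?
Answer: $\frac{1820731}{15156392} \approx 0.12013$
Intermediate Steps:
$W{\left(D,K \right)} = -126$
$\frac{W{\left(H,-142 \right)}}{-19233 + v{\left(114,f{\left(1 \right)} \right)}} + \frac{14 - 730}{\left(-1\right) 6304} = - \frac{126}{-19233 - 1} + \frac{14 - 730}{\left(-1\right) 6304} = - \frac{126}{-19234} + \frac{14 - 730}{-6304} = \left(-126\right) \left(- \frac{1}{19234}\right) - - \frac{179}{1576} = \frac{63}{9617} + \frac{179}{1576} = \frac{1820731}{15156392}$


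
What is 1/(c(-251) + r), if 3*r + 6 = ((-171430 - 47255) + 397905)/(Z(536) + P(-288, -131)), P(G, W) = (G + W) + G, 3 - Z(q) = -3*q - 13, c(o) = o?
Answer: -917/172261 ≈ -0.0053233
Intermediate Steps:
Z(q) = 16 + 3*q (Z(q) = 3 - (-3*q - 13) = 3 - (-13 - 3*q) = 3 + (13 + 3*q) = 16 + 3*q)
P(G, W) = W + 2*G
r = 57906/917 (r = -2 + (((-171430 - 47255) + 397905)/((16 + 3*536) + (-131 + 2*(-288))))/3 = -2 + ((-218685 + 397905)/((16 + 1608) + (-131 - 576)))/3 = -2 + (179220/(1624 - 707))/3 = -2 + (179220/917)/3 = -2 + (179220*(1/917))/3 = -2 + (1/3)*(179220/917) = -2 + 59740/917 = 57906/917 ≈ 63.147)
1/(c(-251) + r) = 1/(-251 + 57906/917) = 1/(-172261/917) = -917/172261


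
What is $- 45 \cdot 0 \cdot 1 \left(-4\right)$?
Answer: $0$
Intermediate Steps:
$- 45 \cdot 0 \cdot 1 \left(-4\right) = - 45 \cdot 0 \left(-4\right) = \left(-45\right) 0 = 0$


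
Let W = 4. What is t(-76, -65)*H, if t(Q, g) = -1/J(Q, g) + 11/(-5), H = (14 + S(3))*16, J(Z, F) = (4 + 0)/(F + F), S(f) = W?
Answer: 43632/5 ≈ 8726.4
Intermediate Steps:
S(f) = 4
J(Z, F) = 2/F (J(Z, F) = 4/((2*F)) = 4*(1/(2*F)) = 2/F)
H = 288 (H = (14 + 4)*16 = 18*16 = 288)
t(Q, g) = -11/5 - g/2 (t(Q, g) = -1/(2/g) + 11/(-5) = -g/2 + 11*(-1/5) = -g/2 - 11/5 = -11/5 - g/2)
t(-76, -65)*H = (-11/5 - 1/2*(-65))*288 = (-11/5 + 65/2)*288 = (303/10)*288 = 43632/5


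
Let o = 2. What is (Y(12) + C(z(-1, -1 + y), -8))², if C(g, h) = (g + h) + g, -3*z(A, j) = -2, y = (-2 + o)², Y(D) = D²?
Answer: 169744/9 ≈ 18860.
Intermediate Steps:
y = 0 (y = (-2 + 2)² = 0² = 0)
z(A, j) = ⅔ (z(A, j) = -⅓*(-2) = ⅔)
C(g, h) = h + 2*g
(Y(12) + C(z(-1, -1 + y), -8))² = (12² + (-8 + 2*(⅔)))² = (144 + (-8 + 4/3))² = (144 - 20/3)² = (412/3)² = 169744/9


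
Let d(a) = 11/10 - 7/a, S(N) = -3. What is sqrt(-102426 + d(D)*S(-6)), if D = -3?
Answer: I*sqrt(10243630)/10 ≈ 320.06*I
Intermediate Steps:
d(a) = 11/10 - 7/a (d(a) = 11*(1/10) - 7/a = 11/10 - 7/a)
sqrt(-102426 + d(D)*S(-6)) = sqrt(-102426 + (11/10 - 7/(-3))*(-3)) = sqrt(-102426 + (11/10 - 7*(-1/3))*(-3)) = sqrt(-102426 + (11/10 + 7/3)*(-3)) = sqrt(-102426 + (103/30)*(-3)) = sqrt(-102426 - 103/10) = sqrt(-1024363/10) = I*sqrt(10243630)/10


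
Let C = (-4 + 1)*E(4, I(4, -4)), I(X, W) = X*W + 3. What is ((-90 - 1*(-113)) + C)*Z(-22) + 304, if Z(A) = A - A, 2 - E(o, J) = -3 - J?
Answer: 304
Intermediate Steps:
I(X, W) = 3 + W*X (I(X, W) = W*X + 3 = 3 + W*X)
E(o, J) = 5 + J (E(o, J) = 2 - (-3 - J) = 2 + (3 + J) = 5 + J)
C = 24 (C = (-4 + 1)*(5 + (3 - 4*4)) = -3*(5 + (3 - 16)) = -3*(5 - 13) = -3*(-8) = 24)
Z(A) = 0
((-90 - 1*(-113)) + C)*Z(-22) + 304 = ((-90 - 1*(-113)) + 24)*0 + 304 = ((-90 + 113) + 24)*0 + 304 = (23 + 24)*0 + 304 = 47*0 + 304 = 0 + 304 = 304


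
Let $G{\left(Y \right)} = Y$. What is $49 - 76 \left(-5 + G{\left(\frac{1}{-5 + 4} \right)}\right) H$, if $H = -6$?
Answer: $-2687$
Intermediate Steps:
$49 - 76 \left(-5 + G{\left(\frac{1}{-5 + 4} \right)}\right) H = 49 - 76 \left(-5 + \frac{1}{-5 + 4}\right) \left(-6\right) = 49 - 76 \left(-5 + \frac{1}{-1}\right) \left(-6\right) = 49 - 76 \left(-5 - 1\right) \left(-6\right) = 49 - 76 \left(\left(-6\right) \left(-6\right)\right) = 49 - 2736 = -2687$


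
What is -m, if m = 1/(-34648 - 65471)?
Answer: 1/100119 ≈ 9.9881e-6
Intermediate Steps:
m = -1/100119 (m = 1/(-100119) = -1/100119 ≈ -9.9881e-6)
-m = -1*(-1/100119) = 1/100119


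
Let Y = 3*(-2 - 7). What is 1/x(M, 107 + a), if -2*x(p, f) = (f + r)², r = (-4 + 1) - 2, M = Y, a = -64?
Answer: -1/722 ≈ -0.0013850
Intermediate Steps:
Y = -27 (Y = 3*(-9) = -27)
M = -27
r = -5 (r = -3 - 2 = -5)
x(p, f) = -(-5 + f)²/2 (x(p, f) = -(f - 5)²/2 = -(-5 + f)²/2)
1/x(M, 107 + a) = 1/(-(-5 + (107 - 64))²/2) = 1/(-(-5 + 43)²/2) = 1/(-½*38²) = 1/(-½*1444) = 1/(-722) = -1/722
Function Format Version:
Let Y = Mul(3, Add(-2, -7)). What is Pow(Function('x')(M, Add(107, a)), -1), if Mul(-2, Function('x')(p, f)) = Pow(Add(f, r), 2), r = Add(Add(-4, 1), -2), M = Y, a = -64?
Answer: Rational(-1, 722) ≈ -0.0013850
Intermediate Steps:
Y = -27 (Y = Mul(3, -9) = -27)
M = -27
r = -5 (r = Add(-3, -2) = -5)
Function('x')(p, f) = Mul(Rational(-1, 2), Pow(Add(-5, f), 2)) (Function('x')(p, f) = Mul(Rational(-1, 2), Pow(Add(f, -5), 2)) = Mul(Rational(-1, 2), Pow(Add(-5, f), 2)))
Pow(Function('x')(M, Add(107, a)), -1) = Pow(Mul(Rational(-1, 2), Pow(Add(-5, Add(107, -64)), 2)), -1) = Pow(Mul(Rational(-1, 2), Pow(Add(-5, 43), 2)), -1) = Pow(Mul(Rational(-1, 2), Pow(38, 2)), -1) = Pow(Mul(Rational(-1, 2), 1444), -1) = Pow(-722, -1) = Rational(-1, 722)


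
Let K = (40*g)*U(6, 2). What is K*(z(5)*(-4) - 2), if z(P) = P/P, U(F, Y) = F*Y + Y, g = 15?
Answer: -50400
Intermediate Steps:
U(F, Y) = Y + F*Y
z(P) = 1
K = 8400 (K = (40*15)*(2*(1 + 6)) = 600*(2*7) = 600*14 = 8400)
K*(z(5)*(-4) - 2) = 8400*(1*(-4) - 2) = 8400*(-4 - 2) = 8400*(-6) = -50400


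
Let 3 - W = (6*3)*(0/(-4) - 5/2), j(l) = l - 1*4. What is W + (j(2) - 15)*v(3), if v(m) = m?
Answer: -3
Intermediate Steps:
j(l) = -4 + l (j(l) = l - 4 = -4 + l)
W = 48 (W = 3 - 6*3*(0/(-4) - 5/2) = 3 - 18*(0*(-1/4) - 5*1/2) = 3 - 18*(0 - 5/2) = 3 - 18*(-5)/2 = 3 - 1*(-45) = 3 + 45 = 48)
W + (j(2) - 15)*v(3) = 48 + ((-4 + 2) - 15)*3 = 48 + (-2 - 15)*3 = 48 - 17*3 = 48 - 51 = -3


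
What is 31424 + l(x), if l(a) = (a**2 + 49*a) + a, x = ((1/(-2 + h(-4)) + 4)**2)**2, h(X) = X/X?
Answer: 42035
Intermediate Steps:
h(X) = 1
x = 81 (x = ((1/(-2 + 1) + 4)**2)**2 = ((1/(-1) + 4)**2)**2 = ((-1 + 4)**2)**2 = (3**2)**2 = 9**2 = 81)
l(a) = a**2 + 50*a
31424 + l(x) = 31424 + 81*(50 + 81) = 31424 + 81*131 = 31424 + 10611 = 42035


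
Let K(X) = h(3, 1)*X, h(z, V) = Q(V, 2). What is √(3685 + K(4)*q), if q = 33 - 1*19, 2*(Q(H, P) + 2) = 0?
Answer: 3*√397 ≈ 59.775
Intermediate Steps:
Q(H, P) = -2 (Q(H, P) = -2 + (½)*0 = -2 + 0 = -2)
h(z, V) = -2
K(X) = -2*X
q = 14 (q = 33 - 19 = 14)
√(3685 + K(4)*q) = √(3685 - 2*4*14) = √(3685 - 8*14) = √(3685 - 112) = √3573 = 3*√397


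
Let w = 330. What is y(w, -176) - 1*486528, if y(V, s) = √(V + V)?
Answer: -486528 + 2*√165 ≈ -4.8650e+5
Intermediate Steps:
y(V, s) = √2*√V (y(V, s) = √(2*V) = √2*√V)
y(w, -176) - 1*486528 = √2*√330 - 1*486528 = 2*√165 - 486528 = -486528 + 2*√165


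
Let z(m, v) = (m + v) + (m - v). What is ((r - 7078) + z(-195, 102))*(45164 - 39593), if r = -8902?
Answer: -91197270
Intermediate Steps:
z(m, v) = 2*m
((r - 7078) + z(-195, 102))*(45164 - 39593) = ((-8902 - 7078) + 2*(-195))*(45164 - 39593) = (-15980 - 390)*5571 = -16370*5571 = -91197270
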